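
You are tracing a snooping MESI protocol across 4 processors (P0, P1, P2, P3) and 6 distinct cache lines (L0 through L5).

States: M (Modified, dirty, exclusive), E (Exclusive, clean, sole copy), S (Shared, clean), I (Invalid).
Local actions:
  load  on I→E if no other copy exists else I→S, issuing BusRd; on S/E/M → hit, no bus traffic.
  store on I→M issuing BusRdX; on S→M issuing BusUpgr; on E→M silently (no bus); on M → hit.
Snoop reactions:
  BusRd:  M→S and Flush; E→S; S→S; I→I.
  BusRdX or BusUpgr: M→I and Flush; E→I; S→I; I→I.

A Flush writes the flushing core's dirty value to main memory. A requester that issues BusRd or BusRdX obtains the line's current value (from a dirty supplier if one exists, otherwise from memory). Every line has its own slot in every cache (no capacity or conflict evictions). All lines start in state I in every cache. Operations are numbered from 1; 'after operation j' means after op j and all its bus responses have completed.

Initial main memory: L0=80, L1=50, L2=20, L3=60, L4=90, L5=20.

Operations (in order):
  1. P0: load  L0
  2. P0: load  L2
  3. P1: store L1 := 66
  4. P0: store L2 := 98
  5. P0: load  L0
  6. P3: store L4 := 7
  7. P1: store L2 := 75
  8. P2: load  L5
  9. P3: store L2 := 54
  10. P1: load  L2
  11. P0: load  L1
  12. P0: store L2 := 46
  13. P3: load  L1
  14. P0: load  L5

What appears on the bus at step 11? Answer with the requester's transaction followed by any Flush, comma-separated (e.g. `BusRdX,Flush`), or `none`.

bus = BusRd,Flush

step 1: P0: load  L0  ⟶  EIII  (L0)  txn=BusRd  M[L0]=80
step 2: P0: load  L2  ⟶  EIII  (L2)  txn=BusRd  M[L2]=20
step 3: P1: store L1 := 66  ⟶  IMII  (L1)  txn=BusRdX  M[L1]=50
step 4: P0: store L2 := 98  ⟶  MIII  (L2)  txn=∅  M[L2]=20
step 5: P0: load  L0  ⟶  EIII  (L0)  txn=∅  M[L0]=80
step 6: P3: store L4 := 7  ⟶  IIIM  (L4)  txn=BusRdX  M[L4]=90
step 7: P1: store L2 := 75  ⟶  IMII  (L2)  txn=BusRdX+Flush  M[L2]=98
step 8: P2: load  L5  ⟶  IIEI  (L5)  txn=BusRd  M[L5]=20
step 9: P3: store L2 := 54  ⟶  IIIM  (L2)  txn=BusRdX+Flush  M[L2]=75
step 10: P1: load  L2  ⟶  ISIS  (L2)  txn=BusRd+Flush  M[L2]=54
step 11: P0: load  L1  ⟶  SSII  (L1)  txn=BusRd+Flush  M[L1]=66
step 12: P0: store L2 := 46  ⟶  MIII  (L2)  txn=BusRdX  M[L2]=54
step 13: P3: load  L1  ⟶  SSIS  (L1)  txn=BusRd  M[L1]=66
step 14: P0: load  L5  ⟶  SISI  (L5)  txn=BusRd  M[L5]=20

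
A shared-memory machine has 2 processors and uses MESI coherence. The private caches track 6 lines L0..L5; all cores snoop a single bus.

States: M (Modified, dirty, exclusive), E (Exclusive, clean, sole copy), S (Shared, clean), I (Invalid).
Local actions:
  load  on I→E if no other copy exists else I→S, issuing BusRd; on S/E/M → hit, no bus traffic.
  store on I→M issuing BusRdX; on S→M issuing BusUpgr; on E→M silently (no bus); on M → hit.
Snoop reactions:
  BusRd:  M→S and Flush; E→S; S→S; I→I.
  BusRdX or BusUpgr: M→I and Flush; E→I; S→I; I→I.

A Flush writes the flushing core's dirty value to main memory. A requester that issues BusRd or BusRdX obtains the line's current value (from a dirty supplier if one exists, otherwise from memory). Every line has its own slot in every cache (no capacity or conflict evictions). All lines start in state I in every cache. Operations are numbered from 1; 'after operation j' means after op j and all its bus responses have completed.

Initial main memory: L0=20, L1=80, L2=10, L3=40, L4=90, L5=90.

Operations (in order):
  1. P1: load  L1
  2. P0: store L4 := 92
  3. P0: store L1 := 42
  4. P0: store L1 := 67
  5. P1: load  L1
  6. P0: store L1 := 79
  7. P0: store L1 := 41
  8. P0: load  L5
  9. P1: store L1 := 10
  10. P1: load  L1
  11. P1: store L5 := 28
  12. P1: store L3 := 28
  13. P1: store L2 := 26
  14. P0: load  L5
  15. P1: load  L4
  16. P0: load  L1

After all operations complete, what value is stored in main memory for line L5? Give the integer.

memory[L5] = 28

step 1: P1: load  L1  ⟶  IE  (L1)  txn=BusRd  M[L1]=80
step 2: P0: store L4 := 92  ⟶  MI  (L4)  txn=BusRdX  M[L4]=90
step 3: P0: store L1 := 42  ⟶  MI  (L1)  txn=BusRdX  M[L1]=80
step 4: P0: store L1 := 67  ⟶  MI  (L1)  txn=∅  M[L1]=80
step 5: P1: load  L1  ⟶  SS  (L1)  txn=BusRd+Flush  M[L1]=67
step 6: P0: store L1 := 79  ⟶  MI  (L1)  txn=BusUpgr  M[L1]=67
step 7: P0: store L1 := 41  ⟶  MI  (L1)  txn=∅  M[L1]=67
step 8: P0: load  L5  ⟶  EI  (L5)  txn=BusRd  M[L5]=90
step 9: P1: store L1 := 10  ⟶  IM  (L1)  txn=BusRdX+Flush  M[L1]=41
step 10: P1: load  L1  ⟶  IM  (L1)  txn=∅  M[L1]=41
step 11: P1: store L5 := 28  ⟶  IM  (L5)  txn=BusRdX  M[L5]=90
step 12: P1: store L3 := 28  ⟶  IM  (L3)  txn=BusRdX  M[L3]=40
step 13: P1: store L2 := 26  ⟶  IM  (L2)  txn=BusRdX  M[L2]=10
step 14: P0: load  L5  ⟶  SS  (L5)  txn=BusRd+Flush  M[L5]=28
step 15: P1: load  L4  ⟶  SS  (L4)  txn=BusRd+Flush  M[L4]=92
step 16: P0: load  L1  ⟶  SS  (L1)  txn=BusRd+Flush  M[L1]=10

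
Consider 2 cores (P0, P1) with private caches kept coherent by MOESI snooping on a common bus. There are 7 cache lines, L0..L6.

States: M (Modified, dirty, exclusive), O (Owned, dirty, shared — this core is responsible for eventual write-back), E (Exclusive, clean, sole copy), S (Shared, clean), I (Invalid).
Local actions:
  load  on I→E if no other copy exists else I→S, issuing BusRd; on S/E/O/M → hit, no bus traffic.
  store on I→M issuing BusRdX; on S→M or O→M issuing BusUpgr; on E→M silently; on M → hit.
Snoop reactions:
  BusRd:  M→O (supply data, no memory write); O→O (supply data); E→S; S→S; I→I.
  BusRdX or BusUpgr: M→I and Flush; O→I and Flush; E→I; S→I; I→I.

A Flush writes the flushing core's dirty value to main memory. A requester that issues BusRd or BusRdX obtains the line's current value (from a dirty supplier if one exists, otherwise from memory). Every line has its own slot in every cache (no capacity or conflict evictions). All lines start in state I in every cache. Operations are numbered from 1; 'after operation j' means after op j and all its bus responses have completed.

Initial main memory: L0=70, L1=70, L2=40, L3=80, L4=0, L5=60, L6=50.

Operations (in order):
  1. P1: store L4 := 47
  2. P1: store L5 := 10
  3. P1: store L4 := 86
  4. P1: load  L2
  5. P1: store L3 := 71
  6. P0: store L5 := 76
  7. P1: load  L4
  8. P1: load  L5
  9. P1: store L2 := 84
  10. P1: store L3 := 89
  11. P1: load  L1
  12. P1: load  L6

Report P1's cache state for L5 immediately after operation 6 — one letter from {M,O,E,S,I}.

state = I

  op1 P1: store L4 := 47 → I/M on L4; bus BusRdX; mem=0
  op2 P1: store L5 := 10 → I/M on L5; bus BusRdX; mem=60
  op3 P1: store L4 := 86 → I/M on L4; bus (none); mem=0
  op4 P1: load  L2 → I/E on L2; bus BusRd; mem=40
  op5 P1: store L3 := 71 → I/M on L3; bus BusRdX; mem=80
  op6 P0: store L5 := 76 → M/I on L5; bus BusRdX Flush; mem=10
  op7 P1: load  L4 → I/M on L4; bus (none); mem=0
  op8 P1: load  L5 → O/S on L5; bus BusRd; mem=10
  op9 P1: store L2 := 84 → I/M on L2; bus (none); mem=40
  op10 P1: store L3 := 89 → I/M on L3; bus (none); mem=80
  op11 P1: load  L1 → I/E on L1; bus BusRd; mem=70
  op12 P1: load  L6 → I/E on L6; bus BusRd; mem=50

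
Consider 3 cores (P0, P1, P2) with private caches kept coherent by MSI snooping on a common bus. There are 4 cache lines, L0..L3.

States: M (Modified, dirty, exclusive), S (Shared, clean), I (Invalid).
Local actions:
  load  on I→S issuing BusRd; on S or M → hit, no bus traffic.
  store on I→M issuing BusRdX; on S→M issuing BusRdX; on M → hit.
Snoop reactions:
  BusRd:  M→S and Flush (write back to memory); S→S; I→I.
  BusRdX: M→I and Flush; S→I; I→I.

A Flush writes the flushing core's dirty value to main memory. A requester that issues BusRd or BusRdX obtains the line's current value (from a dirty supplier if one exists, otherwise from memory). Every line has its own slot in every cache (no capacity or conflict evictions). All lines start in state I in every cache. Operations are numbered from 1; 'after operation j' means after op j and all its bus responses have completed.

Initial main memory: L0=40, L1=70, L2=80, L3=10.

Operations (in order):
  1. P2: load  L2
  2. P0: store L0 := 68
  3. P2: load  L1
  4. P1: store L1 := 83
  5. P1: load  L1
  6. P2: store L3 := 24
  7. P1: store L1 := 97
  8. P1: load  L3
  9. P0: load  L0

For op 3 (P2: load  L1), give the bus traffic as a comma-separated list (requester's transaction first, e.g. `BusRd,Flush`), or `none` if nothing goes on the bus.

step 1: P2: load  L2  ⟶  IIS  (L2)  txn=BusRd  M[L2]=80
step 2: P0: store L0 := 68  ⟶  MII  (L0)  txn=BusRdX  M[L0]=40
step 3: P2: load  L1  ⟶  IIS  (L1)  txn=BusRd  M[L1]=70
step 4: P1: store L1 := 83  ⟶  IMI  (L1)  txn=BusRdX  M[L1]=70
step 5: P1: load  L1  ⟶  IMI  (L1)  txn=∅  M[L1]=70
step 6: P2: store L3 := 24  ⟶  IIM  (L3)  txn=BusRdX  M[L3]=10
step 7: P1: store L1 := 97  ⟶  IMI  (L1)  txn=∅  M[L1]=70
step 8: P1: load  L3  ⟶  ISS  (L3)  txn=BusRd+Flush  M[L3]=24
step 9: P0: load  L0  ⟶  MII  (L0)  txn=∅  M[L0]=40

bus = BusRd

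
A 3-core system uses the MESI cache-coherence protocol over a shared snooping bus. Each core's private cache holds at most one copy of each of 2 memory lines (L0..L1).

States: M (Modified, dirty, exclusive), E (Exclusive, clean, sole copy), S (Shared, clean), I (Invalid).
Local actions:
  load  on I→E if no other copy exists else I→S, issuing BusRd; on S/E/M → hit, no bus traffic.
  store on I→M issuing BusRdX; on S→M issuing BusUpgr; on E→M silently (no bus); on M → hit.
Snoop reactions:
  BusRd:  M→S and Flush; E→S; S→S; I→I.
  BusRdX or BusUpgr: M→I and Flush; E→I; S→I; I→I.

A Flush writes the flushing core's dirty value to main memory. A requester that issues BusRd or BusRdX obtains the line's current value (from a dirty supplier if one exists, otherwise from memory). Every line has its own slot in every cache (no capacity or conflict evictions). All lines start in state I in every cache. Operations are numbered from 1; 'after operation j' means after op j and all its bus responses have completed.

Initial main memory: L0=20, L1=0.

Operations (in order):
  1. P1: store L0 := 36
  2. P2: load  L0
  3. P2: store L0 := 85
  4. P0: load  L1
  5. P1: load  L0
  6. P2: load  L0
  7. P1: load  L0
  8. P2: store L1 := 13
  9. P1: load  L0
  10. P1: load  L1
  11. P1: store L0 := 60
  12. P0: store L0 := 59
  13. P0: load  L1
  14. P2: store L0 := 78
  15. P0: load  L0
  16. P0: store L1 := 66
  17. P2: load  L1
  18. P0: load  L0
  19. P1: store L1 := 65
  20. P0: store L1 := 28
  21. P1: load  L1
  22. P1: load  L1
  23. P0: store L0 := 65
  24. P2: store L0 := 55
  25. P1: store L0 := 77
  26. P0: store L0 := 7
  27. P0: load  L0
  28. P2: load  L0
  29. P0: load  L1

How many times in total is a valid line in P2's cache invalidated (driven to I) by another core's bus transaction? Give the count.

invalidations = 5

step 1: P1: store L0 := 36  ⟶  IMI  (L0)  txn=BusRdX  M[L0]=20
step 2: P2: load  L0  ⟶  ISS  (L0)  txn=BusRd+Flush  M[L0]=36
step 3: P2: store L0 := 85  ⟶  IIM  (L0)  txn=BusUpgr  M[L0]=36
step 4: P0: load  L1  ⟶  EII  (L1)  txn=BusRd  M[L1]=0
step 5: P1: load  L0  ⟶  ISS  (L0)  txn=BusRd+Flush  M[L0]=85
step 6: P2: load  L0  ⟶  ISS  (L0)  txn=∅  M[L0]=85
step 7: P1: load  L0  ⟶  ISS  (L0)  txn=∅  M[L0]=85
step 8: P2: store L1 := 13  ⟶  IIM  (L1)  txn=BusRdX  M[L1]=0
step 9: P1: load  L0  ⟶  ISS  (L0)  txn=∅  M[L0]=85
step 10: P1: load  L1  ⟶  ISS  (L1)  txn=BusRd+Flush  M[L1]=13
step 11: P1: store L0 := 60  ⟶  IMI  (L0)  txn=BusUpgr  M[L0]=85
step 12: P0: store L0 := 59  ⟶  MII  (L0)  txn=BusRdX+Flush  M[L0]=60
step 13: P0: load  L1  ⟶  SSS  (L1)  txn=BusRd  M[L1]=13
step 14: P2: store L0 := 78  ⟶  IIM  (L0)  txn=BusRdX+Flush  M[L0]=59
step 15: P0: load  L0  ⟶  SIS  (L0)  txn=BusRd+Flush  M[L0]=78
step 16: P0: store L1 := 66  ⟶  MII  (L1)  txn=BusUpgr  M[L1]=13
step 17: P2: load  L1  ⟶  SIS  (L1)  txn=BusRd+Flush  M[L1]=66
step 18: P0: load  L0  ⟶  SIS  (L0)  txn=∅  M[L0]=78
step 19: P1: store L1 := 65  ⟶  IMI  (L1)  txn=BusRdX  M[L1]=66
step 20: P0: store L1 := 28  ⟶  MII  (L1)  txn=BusRdX+Flush  M[L1]=65
step 21: P1: load  L1  ⟶  SSI  (L1)  txn=BusRd+Flush  M[L1]=28
step 22: P1: load  L1  ⟶  SSI  (L1)  txn=∅  M[L1]=28
step 23: P0: store L0 := 65  ⟶  MII  (L0)  txn=BusUpgr  M[L0]=78
step 24: P2: store L0 := 55  ⟶  IIM  (L0)  txn=BusRdX+Flush  M[L0]=65
step 25: P1: store L0 := 77  ⟶  IMI  (L0)  txn=BusRdX+Flush  M[L0]=55
step 26: P0: store L0 := 7  ⟶  MII  (L0)  txn=BusRdX+Flush  M[L0]=77
step 27: P0: load  L0  ⟶  MII  (L0)  txn=∅  M[L0]=77
step 28: P2: load  L0  ⟶  SIS  (L0)  txn=BusRd+Flush  M[L0]=7
step 29: P0: load  L1  ⟶  SSI  (L1)  txn=∅  M[L1]=28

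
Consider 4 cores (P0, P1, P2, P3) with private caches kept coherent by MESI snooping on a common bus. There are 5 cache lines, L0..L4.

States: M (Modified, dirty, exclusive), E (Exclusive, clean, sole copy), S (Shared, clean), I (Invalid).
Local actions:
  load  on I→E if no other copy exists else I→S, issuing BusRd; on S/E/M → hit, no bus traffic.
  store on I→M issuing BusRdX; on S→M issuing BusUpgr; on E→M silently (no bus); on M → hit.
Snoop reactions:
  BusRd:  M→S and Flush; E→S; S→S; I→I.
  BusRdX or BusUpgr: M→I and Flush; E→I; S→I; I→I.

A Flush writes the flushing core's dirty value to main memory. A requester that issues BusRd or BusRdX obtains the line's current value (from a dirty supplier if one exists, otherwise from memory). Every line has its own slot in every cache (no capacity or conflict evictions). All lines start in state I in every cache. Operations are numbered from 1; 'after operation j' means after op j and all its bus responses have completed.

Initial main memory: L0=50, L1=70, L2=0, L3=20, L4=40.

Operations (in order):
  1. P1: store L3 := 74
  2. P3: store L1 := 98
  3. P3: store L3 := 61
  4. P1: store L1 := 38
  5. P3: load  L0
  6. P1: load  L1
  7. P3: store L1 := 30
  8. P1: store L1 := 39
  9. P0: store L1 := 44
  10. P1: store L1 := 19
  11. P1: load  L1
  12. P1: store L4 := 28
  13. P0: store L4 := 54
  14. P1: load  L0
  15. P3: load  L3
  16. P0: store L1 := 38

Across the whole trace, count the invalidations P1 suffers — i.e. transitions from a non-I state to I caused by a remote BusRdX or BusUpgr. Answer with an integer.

invalidations = 5

[1] P1: store L3 := 74 | P0:I, P1:M(74), P2:I, P3:I | bus: BusRdX
[2] P3: store L1 := 98 | P0:I, P1:I, P2:I, P3:M(98) | bus: BusRdX
[3] P3: store L3 := 61 | P0:I, P1:I, P2:I, P3:M(61) | bus: BusRdX,Flush
[4] P1: store L1 := 38 | P0:I, P1:M(38), P2:I, P3:I | bus: BusRdX,Flush
[5] P3: load  L0 | P0:I, P1:I, P2:I, P3:E(50) | bus: BusRd
[6] P1: load  L1 | P0:I, P1:M(38), P2:I, P3:I | bus: none
[7] P3: store L1 := 30 | P0:I, P1:I, P2:I, P3:M(30) | bus: BusRdX,Flush
[8] P1: store L1 := 39 | P0:I, P1:M(39), P2:I, P3:I | bus: BusRdX,Flush
[9] P0: store L1 := 44 | P0:M(44), P1:I, P2:I, P3:I | bus: BusRdX,Flush
[10] P1: store L1 := 19 | P0:I, P1:M(19), P2:I, P3:I | bus: BusRdX,Flush
[11] P1: load  L1 | P0:I, P1:M(19), P2:I, P3:I | bus: none
[12] P1: store L4 := 28 | P0:I, P1:M(28), P2:I, P3:I | bus: BusRdX
[13] P0: store L4 := 54 | P0:M(54), P1:I, P2:I, P3:I | bus: BusRdX,Flush
[14] P1: load  L0 | P0:I, P1:S(50), P2:I, P3:S(50) | bus: BusRd
[15] P3: load  L3 | P0:I, P1:I, P2:I, P3:M(61) | bus: none
[16] P0: store L1 := 38 | P0:M(38), P1:I, P2:I, P3:I | bus: BusRdX,Flush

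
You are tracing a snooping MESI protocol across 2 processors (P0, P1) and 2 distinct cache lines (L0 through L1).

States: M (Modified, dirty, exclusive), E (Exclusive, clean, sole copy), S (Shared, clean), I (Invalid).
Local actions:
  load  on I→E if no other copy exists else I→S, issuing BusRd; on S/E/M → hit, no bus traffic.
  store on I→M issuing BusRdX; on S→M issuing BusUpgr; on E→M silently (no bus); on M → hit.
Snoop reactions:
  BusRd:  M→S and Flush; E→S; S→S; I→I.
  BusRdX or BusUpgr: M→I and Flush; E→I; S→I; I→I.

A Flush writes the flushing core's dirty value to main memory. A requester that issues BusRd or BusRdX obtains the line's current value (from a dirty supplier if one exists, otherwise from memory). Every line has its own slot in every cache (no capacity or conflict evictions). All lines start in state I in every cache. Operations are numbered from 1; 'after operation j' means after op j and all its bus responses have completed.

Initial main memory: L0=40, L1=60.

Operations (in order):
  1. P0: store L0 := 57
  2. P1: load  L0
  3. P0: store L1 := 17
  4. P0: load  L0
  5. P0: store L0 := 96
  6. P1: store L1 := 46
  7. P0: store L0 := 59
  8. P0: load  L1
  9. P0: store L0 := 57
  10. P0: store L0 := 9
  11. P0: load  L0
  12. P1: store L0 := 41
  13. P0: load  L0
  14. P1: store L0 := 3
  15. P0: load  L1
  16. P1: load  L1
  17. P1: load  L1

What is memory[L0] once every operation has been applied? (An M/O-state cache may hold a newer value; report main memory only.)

memory[L0] = 41

1. P0: store L0 := 57  bus=[BusRdX]  L0: P0=M P1=I  mem[L0]=40
2. P1: load  L0  bus=[BusRd,Flush]  L0: P0=S P1=S  mem[L0]=57
3. P0: store L1 := 17  bus=[BusRdX]  L1: P0=M P1=I  mem[L1]=60
4. P0: load  L0  bus=[-]  L0: P0=S P1=S  mem[L0]=57
5. P0: store L0 := 96  bus=[BusUpgr]  L0: P0=M P1=I  mem[L0]=57
6. P1: store L1 := 46  bus=[BusRdX,Flush]  L1: P0=I P1=M  mem[L1]=17
7. P0: store L0 := 59  bus=[-]  L0: P0=M P1=I  mem[L0]=57
8. P0: load  L1  bus=[BusRd,Flush]  L1: P0=S P1=S  mem[L1]=46
9. P0: store L0 := 57  bus=[-]  L0: P0=M P1=I  mem[L0]=57
10. P0: store L0 := 9  bus=[-]  L0: P0=M P1=I  mem[L0]=57
11. P0: load  L0  bus=[-]  L0: P0=M P1=I  mem[L0]=57
12. P1: store L0 := 41  bus=[BusRdX,Flush]  L0: P0=I P1=M  mem[L0]=9
13. P0: load  L0  bus=[BusRd,Flush]  L0: P0=S P1=S  mem[L0]=41
14. P1: store L0 := 3  bus=[BusUpgr]  L0: P0=I P1=M  mem[L0]=41
15. P0: load  L1  bus=[-]  L1: P0=S P1=S  mem[L1]=46
16. P1: load  L1  bus=[-]  L1: P0=S P1=S  mem[L1]=46
17. P1: load  L1  bus=[-]  L1: P0=S P1=S  mem[L1]=46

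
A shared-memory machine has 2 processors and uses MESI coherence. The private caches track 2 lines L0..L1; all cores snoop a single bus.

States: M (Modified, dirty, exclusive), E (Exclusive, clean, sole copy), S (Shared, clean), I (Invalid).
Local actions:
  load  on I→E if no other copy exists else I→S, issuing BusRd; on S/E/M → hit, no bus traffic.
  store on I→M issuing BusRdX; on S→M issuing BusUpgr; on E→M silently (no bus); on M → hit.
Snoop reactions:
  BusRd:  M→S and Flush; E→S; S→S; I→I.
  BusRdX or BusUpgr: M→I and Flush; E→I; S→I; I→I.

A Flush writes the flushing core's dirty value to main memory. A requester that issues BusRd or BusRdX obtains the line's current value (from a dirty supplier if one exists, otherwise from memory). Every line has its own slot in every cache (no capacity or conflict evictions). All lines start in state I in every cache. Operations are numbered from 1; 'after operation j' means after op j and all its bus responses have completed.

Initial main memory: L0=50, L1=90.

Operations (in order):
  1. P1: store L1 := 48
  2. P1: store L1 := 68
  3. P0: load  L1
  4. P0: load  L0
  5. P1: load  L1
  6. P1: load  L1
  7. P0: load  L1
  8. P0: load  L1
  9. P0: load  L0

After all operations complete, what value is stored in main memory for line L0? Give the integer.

memory[L0] = 50

step 1: P1: store L1 := 48  ⟶  IM  (L1)  txn=BusRdX  M[L1]=90
step 2: P1: store L1 := 68  ⟶  IM  (L1)  txn=∅  M[L1]=90
step 3: P0: load  L1  ⟶  SS  (L1)  txn=BusRd+Flush  M[L1]=68
step 4: P0: load  L0  ⟶  EI  (L0)  txn=BusRd  M[L0]=50
step 5: P1: load  L1  ⟶  SS  (L1)  txn=∅  M[L1]=68
step 6: P1: load  L1  ⟶  SS  (L1)  txn=∅  M[L1]=68
step 7: P0: load  L1  ⟶  SS  (L1)  txn=∅  M[L1]=68
step 8: P0: load  L1  ⟶  SS  (L1)  txn=∅  M[L1]=68
step 9: P0: load  L0  ⟶  EI  (L0)  txn=∅  M[L0]=50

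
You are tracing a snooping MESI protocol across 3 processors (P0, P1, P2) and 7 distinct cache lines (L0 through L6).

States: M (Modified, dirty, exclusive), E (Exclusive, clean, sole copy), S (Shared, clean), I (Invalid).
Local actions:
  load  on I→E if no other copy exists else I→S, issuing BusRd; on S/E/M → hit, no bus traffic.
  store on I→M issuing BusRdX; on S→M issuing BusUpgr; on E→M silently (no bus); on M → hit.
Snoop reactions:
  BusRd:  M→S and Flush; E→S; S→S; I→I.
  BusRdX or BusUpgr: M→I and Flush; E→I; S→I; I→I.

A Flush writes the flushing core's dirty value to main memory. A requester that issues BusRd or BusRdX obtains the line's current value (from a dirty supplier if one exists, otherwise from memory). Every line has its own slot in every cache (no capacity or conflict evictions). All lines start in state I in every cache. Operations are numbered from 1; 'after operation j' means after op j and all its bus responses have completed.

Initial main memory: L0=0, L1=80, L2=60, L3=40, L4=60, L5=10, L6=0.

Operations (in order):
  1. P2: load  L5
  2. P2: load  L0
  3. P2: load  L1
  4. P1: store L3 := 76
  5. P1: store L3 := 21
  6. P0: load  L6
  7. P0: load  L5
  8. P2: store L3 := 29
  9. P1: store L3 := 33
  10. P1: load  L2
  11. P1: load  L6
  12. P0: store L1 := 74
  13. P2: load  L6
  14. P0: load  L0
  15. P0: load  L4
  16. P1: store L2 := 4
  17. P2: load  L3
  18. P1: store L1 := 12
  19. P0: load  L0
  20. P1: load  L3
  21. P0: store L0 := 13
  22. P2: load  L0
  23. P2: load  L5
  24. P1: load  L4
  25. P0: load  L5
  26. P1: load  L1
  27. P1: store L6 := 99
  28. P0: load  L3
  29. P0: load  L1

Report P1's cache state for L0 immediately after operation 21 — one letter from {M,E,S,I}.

step 1: P2: load  L5  ⟶  IIE  (L5)  txn=BusRd  M[L5]=10
step 2: P2: load  L0  ⟶  IIE  (L0)  txn=BusRd  M[L0]=0
step 3: P2: load  L1  ⟶  IIE  (L1)  txn=BusRd  M[L1]=80
step 4: P1: store L3 := 76  ⟶  IMI  (L3)  txn=BusRdX  M[L3]=40
step 5: P1: store L3 := 21  ⟶  IMI  (L3)  txn=∅  M[L3]=40
step 6: P0: load  L6  ⟶  EII  (L6)  txn=BusRd  M[L6]=0
step 7: P0: load  L5  ⟶  SIS  (L5)  txn=BusRd  M[L5]=10
step 8: P2: store L3 := 29  ⟶  IIM  (L3)  txn=BusRdX+Flush  M[L3]=21
step 9: P1: store L3 := 33  ⟶  IMI  (L3)  txn=BusRdX+Flush  M[L3]=29
step 10: P1: load  L2  ⟶  IEI  (L2)  txn=BusRd  M[L2]=60
step 11: P1: load  L6  ⟶  SSI  (L6)  txn=BusRd  M[L6]=0
step 12: P0: store L1 := 74  ⟶  MII  (L1)  txn=BusRdX  M[L1]=80
step 13: P2: load  L6  ⟶  SSS  (L6)  txn=BusRd  M[L6]=0
step 14: P0: load  L0  ⟶  SIS  (L0)  txn=BusRd  M[L0]=0
step 15: P0: load  L4  ⟶  EII  (L4)  txn=BusRd  M[L4]=60
step 16: P1: store L2 := 4  ⟶  IMI  (L2)  txn=∅  M[L2]=60
step 17: P2: load  L3  ⟶  ISS  (L3)  txn=BusRd+Flush  M[L3]=33
step 18: P1: store L1 := 12  ⟶  IMI  (L1)  txn=BusRdX+Flush  M[L1]=74
step 19: P0: load  L0  ⟶  SIS  (L0)  txn=∅  M[L0]=0
step 20: P1: load  L3  ⟶  ISS  (L3)  txn=∅  M[L3]=33
step 21: P0: store L0 := 13  ⟶  MII  (L0)  txn=BusUpgr  M[L0]=0
step 22: P2: load  L0  ⟶  SIS  (L0)  txn=BusRd+Flush  M[L0]=13
step 23: P2: load  L5  ⟶  SIS  (L5)  txn=∅  M[L5]=10
step 24: P1: load  L4  ⟶  SSI  (L4)  txn=BusRd  M[L4]=60
step 25: P0: load  L5  ⟶  SIS  (L5)  txn=∅  M[L5]=10
step 26: P1: load  L1  ⟶  IMI  (L1)  txn=∅  M[L1]=74
step 27: P1: store L6 := 99  ⟶  IMI  (L6)  txn=BusUpgr  M[L6]=0
step 28: P0: load  L3  ⟶  SSS  (L3)  txn=BusRd  M[L3]=33
step 29: P0: load  L1  ⟶  SSI  (L1)  txn=BusRd+Flush  M[L1]=12

state = I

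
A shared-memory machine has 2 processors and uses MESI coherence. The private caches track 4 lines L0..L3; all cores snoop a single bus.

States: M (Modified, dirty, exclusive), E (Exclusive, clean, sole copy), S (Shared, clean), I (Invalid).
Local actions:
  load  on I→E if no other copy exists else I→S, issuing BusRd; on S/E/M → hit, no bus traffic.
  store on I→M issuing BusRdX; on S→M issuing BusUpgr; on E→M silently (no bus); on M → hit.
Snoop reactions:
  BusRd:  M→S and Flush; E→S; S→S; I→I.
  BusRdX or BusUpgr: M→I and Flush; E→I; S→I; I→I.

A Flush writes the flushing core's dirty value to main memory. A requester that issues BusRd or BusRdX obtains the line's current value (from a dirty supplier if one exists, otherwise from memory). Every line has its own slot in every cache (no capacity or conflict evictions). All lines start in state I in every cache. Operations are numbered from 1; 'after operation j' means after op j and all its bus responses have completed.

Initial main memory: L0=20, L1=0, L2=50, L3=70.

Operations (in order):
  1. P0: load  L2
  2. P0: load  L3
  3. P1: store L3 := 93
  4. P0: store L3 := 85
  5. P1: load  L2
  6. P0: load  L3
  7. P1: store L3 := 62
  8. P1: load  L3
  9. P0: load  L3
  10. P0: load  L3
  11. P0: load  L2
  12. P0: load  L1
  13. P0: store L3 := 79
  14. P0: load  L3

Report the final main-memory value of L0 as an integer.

memory[L0] = 20

step 1: P0: load  L2  ⟶  EI  (L2)  txn=BusRd  M[L2]=50
step 2: P0: load  L3  ⟶  EI  (L3)  txn=BusRd  M[L3]=70
step 3: P1: store L3 := 93  ⟶  IM  (L3)  txn=BusRdX  M[L3]=70
step 4: P0: store L3 := 85  ⟶  MI  (L3)  txn=BusRdX+Flush  M[L3]=93
step 5: P1: load  L2  ⟶  SS  (L2)  txn=BusRd  M[L2]=50
step 6: P0: load  L3  ⟶  MI  (L3)  txn=∅  M[L3]=93
step 7: P1: store L3 := 62  ⟶  IM  (L3)  txn=BusRdX+Flush  M[L3]=85
step 8: P1: load  L3  ⟶  IM  (L3)  txn=∅  M[L3]=85
step 9: P0: load  L3  ⟶  SS  (L3)  txn=BusRd+Flush  M[L3]=62
step 10: P0: load  L3  ⟶  SS  (L3)  txn=∅  M[L3]=62
step 11: P0: load  L2  ⟶  SS  (L2)  txn=∅  M[L2]=50
step 12: P0: load  L1  ⟶  EI  (L1)  txn=BusRd  M[L1]=0
step 13: P0: store L3 := 79  ⟶  MI  (L3)  txn=BusUpgr  M[L3]=62
step 14: P0: load  L3  ⟶  MI  (L3)  txn=∅  M[L3]=62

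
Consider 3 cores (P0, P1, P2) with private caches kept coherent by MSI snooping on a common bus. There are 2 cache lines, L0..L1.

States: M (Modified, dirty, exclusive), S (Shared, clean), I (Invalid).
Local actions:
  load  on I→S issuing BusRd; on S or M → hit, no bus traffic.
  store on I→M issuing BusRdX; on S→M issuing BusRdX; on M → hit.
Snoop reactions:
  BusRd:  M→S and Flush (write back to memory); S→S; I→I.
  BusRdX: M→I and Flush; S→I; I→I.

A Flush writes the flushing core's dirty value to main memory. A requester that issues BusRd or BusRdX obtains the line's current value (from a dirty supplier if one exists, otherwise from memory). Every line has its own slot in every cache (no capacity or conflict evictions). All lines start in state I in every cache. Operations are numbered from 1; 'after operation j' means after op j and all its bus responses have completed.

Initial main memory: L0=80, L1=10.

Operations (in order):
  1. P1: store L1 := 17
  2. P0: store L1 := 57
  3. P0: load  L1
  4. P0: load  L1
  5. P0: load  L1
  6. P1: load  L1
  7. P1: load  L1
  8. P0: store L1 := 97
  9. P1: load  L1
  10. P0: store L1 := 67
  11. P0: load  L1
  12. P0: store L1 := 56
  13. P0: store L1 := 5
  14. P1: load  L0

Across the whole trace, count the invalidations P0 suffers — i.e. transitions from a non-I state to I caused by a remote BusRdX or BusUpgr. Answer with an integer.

  op1 P1: store L1 := 17 → I/M/I on L1; bus BusRdX; mem=10
  op2 P0: store L1 := 57 → M/I/I on L1; bus BusRdX Flush; mem=17
  op3 P0: load  L1 → M/I/I on L1; bus (none); mem=17
  op4 P0: load  L1 → M/I/I on L1; bus (none); mem=17
  op5 P0: load  L1 → M/I/I on L1; bus (none); mem=17
  op6 P1: load  L1 → S/S/I on L1; bus BusRd Flush; mem=57
  op7 P1: load  L1 → S/S/I on L1; bus (none); mem=57
  op8 P0: store L1 := 97 → M/I/I on L1; bus BusRdX; mem=57
  op9 P1: load  L1 → S/S/I on L1; bus BusRd Flush; mem=97
  op10 P0: store L1 := 67 → M/I/I on L1; bus BusRdX; mem=97
  op11 P0: load  L1 → M/I/I on L1; bus (none); mem=97
  op12 P0: store L1 := 56 → M/I/I on L1; bus (none); mem=97
  op13 P0: store L1 := 5 → M/I/I on L1; bus (none); mem=97
  op14 P1: load  L0 → I/S/I on L0; bus BusRd; mem=80

invalidations = 0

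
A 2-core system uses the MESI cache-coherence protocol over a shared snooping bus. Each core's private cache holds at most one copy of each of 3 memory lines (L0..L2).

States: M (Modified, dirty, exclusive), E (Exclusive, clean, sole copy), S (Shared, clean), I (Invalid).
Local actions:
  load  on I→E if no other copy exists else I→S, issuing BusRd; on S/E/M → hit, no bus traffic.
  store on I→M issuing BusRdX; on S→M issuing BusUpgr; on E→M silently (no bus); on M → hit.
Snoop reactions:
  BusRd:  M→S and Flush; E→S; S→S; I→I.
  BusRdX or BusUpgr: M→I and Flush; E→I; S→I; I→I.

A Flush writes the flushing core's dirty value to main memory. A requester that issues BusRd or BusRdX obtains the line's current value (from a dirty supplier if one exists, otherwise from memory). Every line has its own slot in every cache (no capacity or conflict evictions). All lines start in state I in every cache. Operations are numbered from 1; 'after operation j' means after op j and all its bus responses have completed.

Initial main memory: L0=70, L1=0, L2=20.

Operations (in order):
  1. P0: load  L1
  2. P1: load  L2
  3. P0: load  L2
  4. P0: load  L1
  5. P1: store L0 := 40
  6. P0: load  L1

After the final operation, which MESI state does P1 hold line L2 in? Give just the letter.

1. P0: load  L1  bus=[BusRd]  L1: P0=E P1=I  mem[L1]=0
2. P1: load  L2  bus=[BusRd]  L2: P0=I P1=E  mem[L2]=20
3. P0: load  L2  bus=[BusRd]  L2: P0=S P1=S  mem[L2]=20
4. P0: load  L1  bus=[-]  L1: P0=E P1=I  mem[L1]=0
5. P1: store L0 := 40  bus=[BusRdX]  L0: P0=I P1=M  mem[L0]=70
6. P0: load  L1  bus=[-]  L1: P0=E P1=I  mem[L1]=0

state = S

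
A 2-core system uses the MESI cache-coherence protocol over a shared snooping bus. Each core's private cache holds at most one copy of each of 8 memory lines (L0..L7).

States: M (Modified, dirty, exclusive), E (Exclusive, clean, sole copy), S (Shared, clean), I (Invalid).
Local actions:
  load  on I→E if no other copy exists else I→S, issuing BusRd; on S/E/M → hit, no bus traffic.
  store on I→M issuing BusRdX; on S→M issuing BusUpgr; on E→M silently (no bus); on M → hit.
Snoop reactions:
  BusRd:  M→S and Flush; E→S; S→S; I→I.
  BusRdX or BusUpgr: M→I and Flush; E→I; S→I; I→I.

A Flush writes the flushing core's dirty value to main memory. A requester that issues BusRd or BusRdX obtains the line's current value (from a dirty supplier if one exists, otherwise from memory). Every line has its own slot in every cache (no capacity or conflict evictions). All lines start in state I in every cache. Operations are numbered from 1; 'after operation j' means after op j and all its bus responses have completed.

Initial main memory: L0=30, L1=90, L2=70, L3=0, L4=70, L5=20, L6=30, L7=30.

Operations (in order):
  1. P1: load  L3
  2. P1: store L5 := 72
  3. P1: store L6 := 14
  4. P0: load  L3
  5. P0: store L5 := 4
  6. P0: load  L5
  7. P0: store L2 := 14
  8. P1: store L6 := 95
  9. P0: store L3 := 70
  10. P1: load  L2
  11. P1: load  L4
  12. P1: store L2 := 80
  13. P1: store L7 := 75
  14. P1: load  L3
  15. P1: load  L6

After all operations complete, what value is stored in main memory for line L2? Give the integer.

memory[L2] = 14

[1] P1: load  L3 | P0:I, P1:E(0) | bus: BusRd
[2] P1: store L5 := 72 | P0:I, P1:M(72) | bus: BusRdX
[3] P1: store L6 := 14 | P0:I, P1:M(14) | bus: BusRdX
[4] P0: load  L3 | P0:S(0), P1:S(0) | bus: BusRd
[5] P0: store L5 := 4 | P0:M(4), P1:I | bus: BusRdX,Flush
[6] P0: load  L5 | P0:M(4), P1:I | bus: none
[7] P0: store L2 := 14 | P0:M(14), P1:I | bus: BusRdX
[8] P1: store L6 := 95 | P0:I, P1:M(95) | bus: none
[9] P0: store L3 := 70 | P0:M(70), P1:I | bus: BusUpgr
[10] P1: load  L2 | P0:S(14), P1:S(14) | bus: BusRd,Flush
[11] P1: load  L4 | P0:I, P1:E(70) | bus: BusRd
[12] P1: store L2 := 80 | P0:I, P1:M(80) | bus: BusUpgr
[13] P1: store L7 := 75 | P0:I, P1:M(75) | bus: BusRdX
[14] P1: load  L3 | P0:S(70), P1:S(70) | bus: BusRd,Flush
[15] P1: load  L6 | P0:I, P1:M(95) | bus: none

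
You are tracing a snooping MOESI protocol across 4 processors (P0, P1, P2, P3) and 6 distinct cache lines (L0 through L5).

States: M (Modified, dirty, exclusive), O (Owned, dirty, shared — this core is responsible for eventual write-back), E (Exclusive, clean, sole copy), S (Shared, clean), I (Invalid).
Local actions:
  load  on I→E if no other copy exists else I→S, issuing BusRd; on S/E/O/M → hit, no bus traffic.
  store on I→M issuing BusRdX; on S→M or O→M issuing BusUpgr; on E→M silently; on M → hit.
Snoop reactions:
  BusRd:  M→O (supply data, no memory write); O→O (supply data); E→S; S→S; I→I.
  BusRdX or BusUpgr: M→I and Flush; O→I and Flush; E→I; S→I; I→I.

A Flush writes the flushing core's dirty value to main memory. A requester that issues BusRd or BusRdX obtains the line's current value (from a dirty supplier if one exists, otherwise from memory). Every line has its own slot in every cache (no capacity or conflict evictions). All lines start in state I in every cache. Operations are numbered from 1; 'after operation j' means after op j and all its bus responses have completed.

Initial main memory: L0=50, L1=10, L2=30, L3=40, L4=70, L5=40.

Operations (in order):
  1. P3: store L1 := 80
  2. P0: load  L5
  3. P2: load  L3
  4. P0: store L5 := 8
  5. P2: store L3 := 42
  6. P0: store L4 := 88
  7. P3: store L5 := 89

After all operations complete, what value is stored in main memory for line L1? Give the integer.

  op1 P3: store L1 := 80 → I/I/I/M on L1; bus BusRdX; mem=10
  op2 P0: load  L5 → E/I/I/I on L5; bus BusRd; mem=40
  op3 P2: load  L3 → I/I/E/I on L3; bus BusRd; mem=40
  op4 P0: store L5 := 8 → M/I/I/I on L5; bus (none); mem=40
  op5 P2: store L3 := 42 → I/I/M/I on L3; bus (none); mem=40
  op6 P0: store L4 := 88 → M/I/I/I on L4; bus BusRdX; mem=70
  op7 P3: store L5 := 89 → I/I/I/M on L5; bus BusRdX Flush; mem=8

memory[L1] = 10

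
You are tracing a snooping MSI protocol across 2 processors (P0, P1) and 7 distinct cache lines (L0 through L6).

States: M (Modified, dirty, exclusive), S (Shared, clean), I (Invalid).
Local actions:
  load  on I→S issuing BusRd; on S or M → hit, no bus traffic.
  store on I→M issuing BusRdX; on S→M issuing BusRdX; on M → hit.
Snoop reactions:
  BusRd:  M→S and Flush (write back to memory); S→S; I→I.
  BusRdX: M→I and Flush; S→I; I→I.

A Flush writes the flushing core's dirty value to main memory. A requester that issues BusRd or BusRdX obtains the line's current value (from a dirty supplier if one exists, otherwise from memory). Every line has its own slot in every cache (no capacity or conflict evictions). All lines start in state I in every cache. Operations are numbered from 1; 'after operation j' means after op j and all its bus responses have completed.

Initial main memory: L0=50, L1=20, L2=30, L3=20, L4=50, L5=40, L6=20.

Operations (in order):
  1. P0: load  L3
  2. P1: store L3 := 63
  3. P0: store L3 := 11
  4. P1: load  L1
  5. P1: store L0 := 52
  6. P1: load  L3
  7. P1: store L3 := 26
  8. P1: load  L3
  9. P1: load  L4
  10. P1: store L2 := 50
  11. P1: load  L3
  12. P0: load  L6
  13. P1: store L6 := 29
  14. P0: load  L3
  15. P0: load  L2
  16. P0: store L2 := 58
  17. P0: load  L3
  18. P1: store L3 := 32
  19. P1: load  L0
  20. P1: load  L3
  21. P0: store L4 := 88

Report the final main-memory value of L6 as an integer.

  op1 P0: load  L3 → S/I on L3; bus BusRd; mem=20
  op2 P1: store L3 := 63 → I/M on L3; bus BusRdX; mem=20
  op3 P0: store L3 := 11 → M/I on L3; bus BusRdX Flush; mem=63
  op4 P1: load  L1 → I/S on L1; bus BusRd; mem=20
  op5 P1: store L0 := 52 → I/M on L0; bus BusRdX; mem=50
  op6 P1: load  L3 → S/S on L3; bus BusRd Flush; mem=11
  op7 P1: store L3 := 26 → I/M on L3; bus BusRdX; mem=11
  op8 P1: load  L3 → I/M on L3; bus (none); mem=11
  op9 P1: load  L4 → I/S on L4; bus BusRd; mem=50
  op10 P1: store L2 := 50 → I/M on L2; bus BusRdX; mem=30
  op11 P1: load  L3 → I/M on L3; bus (none); mem=11
  op12 P0: load  L6 → S/I on L6; bus BusRd; mem=20
  op13 P1: store L6 := 29 → I/M on L6; bus BusRdX; mem=20
  op14 P0: load  L3 → S/S on L3; bus BusRd Flush; mem=26
  op15 P0: load  L2 → S/S on L2; bus BusRd Flush; mem=50
  op16 P0: store L2 := 58 → M/I on L2; bus BusRdX; mem=50
  op17 P0: load  L3 → S/S on L3; bus (none); mem=26
  op18 P1: store L3 := 32 → I/M on L3; bus BusRdX; mem=26
  op19 P1: load  L0 → I/M on L0; bus (none); mem=50
  op20 P1: load  L3 → I/M on L3; bus (none); mem=26
  op21 P0: store L4 := 88 → M/I on L4; bus BusRdX; mem=50

memory[L6] = 20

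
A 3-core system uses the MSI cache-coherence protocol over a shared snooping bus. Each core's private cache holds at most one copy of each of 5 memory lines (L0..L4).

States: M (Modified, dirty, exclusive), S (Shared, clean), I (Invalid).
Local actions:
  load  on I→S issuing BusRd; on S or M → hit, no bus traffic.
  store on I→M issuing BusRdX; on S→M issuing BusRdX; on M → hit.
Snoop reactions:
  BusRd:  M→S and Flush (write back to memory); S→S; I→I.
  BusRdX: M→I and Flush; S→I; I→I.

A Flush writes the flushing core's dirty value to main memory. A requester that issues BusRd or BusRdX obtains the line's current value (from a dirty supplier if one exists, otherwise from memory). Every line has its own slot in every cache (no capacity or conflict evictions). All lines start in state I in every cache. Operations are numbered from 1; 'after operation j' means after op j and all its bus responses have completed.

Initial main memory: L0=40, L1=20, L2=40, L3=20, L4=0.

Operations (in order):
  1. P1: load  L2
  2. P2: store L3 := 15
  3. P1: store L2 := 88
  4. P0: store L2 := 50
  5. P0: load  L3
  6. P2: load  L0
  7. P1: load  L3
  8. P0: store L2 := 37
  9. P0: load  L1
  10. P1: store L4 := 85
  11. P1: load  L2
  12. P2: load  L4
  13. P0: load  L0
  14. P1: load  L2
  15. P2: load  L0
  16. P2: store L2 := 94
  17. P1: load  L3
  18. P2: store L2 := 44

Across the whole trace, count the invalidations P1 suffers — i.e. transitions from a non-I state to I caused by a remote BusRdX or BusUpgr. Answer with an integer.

invalidations = 2

1. P1: load  L2  bus=[BusRd]  L2: P0=I P1=S P2=I  mem[L2]=40
2. P2: store L3 := 15  bus=[BusRdX]  L3: P0=I P1=I P2=M  mem[L3]=20
3. P1: store L2 := 88  bus=[BusRdX]  L2: P0=I P1=M P2=I  mem[L2]=40
4. P0: store L2 := 50  bus=[BusRdX,Flush]  L2: P0=M P1=I P2=I  mem[L2]=88
5. P0: load  L3  bus=[BusRd,Flush]  L3: P0=S P1=I P2=S  mem[L3]=15
6. P2: load  L0  bus=[BusRd]  L0: P0=I P1=I P2=S  mem[L0]=40
7. P1: load  L3  bus=[BusRd]  L3: P0=S P1=S P2=S  mem[L3]=15
8. P0: store L2 := 37  bus=[-]  L2: P0=M P1=I P2=I  mem[L2]=88
9. P0: load  L1  bus=[BusRd]  L1: P0=S P1=I P2=I  mem[L1]=20
10. P1: store L4 := 85  bus=[BusRdX]  L4: P0=I P1=M P2=I  mem[L4]=0
11. P1: load  L2  bus=[BusRd,Flush]  L2: P0=S P1=S P2=I  mem[L2]=37
12. P2: load  L4  bus=[BusRd,Flush]  L4: P0=I P1=S P2=S  mem[L4]=85
13. P0: load  L0  bus=[BusRd]  L0: P0=S P1=I P2=S  mem[L0]=40
14. P1: load  L2  bus=[-]  L2: P0=S P1=S P2=I  mem[L2]=37
15. P2: load  L0  bus=[-]  L0: P0=S P1=I P2=S  mem[L0]=40
16. P2: store L2 := 94  bus=[BusRdX]  L2: P0=I P1=I P2=M  mem[L2]=37
17. P1: load  L3  bus=[-]  L3: P0=S P1=S P2=S  mem[L3]=15
18. P2: store L2 := 44  bus=[-]  L2: P0=I P1=I P2=M  mem[L2]=37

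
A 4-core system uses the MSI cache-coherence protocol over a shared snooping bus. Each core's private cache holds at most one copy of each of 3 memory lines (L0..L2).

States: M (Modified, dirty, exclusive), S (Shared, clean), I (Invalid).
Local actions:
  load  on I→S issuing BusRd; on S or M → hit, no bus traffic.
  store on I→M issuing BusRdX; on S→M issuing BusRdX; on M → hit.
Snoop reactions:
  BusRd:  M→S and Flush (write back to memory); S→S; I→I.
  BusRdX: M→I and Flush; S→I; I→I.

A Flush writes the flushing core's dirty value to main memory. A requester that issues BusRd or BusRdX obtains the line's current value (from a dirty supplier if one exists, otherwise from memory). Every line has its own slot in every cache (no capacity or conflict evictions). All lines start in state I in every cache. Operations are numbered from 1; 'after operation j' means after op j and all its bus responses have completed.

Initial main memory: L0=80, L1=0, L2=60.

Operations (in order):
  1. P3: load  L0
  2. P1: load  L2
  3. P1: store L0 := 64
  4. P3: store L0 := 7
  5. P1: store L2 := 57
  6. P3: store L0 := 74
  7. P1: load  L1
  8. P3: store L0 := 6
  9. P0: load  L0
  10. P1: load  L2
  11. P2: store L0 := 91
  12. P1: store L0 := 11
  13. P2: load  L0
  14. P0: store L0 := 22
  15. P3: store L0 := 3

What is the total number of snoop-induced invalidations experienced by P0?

invalidations = 2

1. P3: load  L0  bus=[BusRd]  L0: P0=I P1=I P2=I P3=S  mem[L0]=80
2. P1: load  L2  bus=[BusRd]  L2: P0=I P1=S P2=I P3=I  mem[L2]=60
3. P1: store L0 := 64  bus=[BusRdX]  L0: P0=I P1=M P2=I P3=I  mem[L0]=80
4. P3: store L0 := 7  bus=[BusRdX,Flush]  L0: P0=I P1=I P2=I P3=M  mem[L0]=64
5. P1: store L2 := 57  bus=[BusRdX]  L2: P0=I P1=M P2=I P3=I  mem[L2]=60
6. P3: store L0 := 74  bus=[-]  L0: P0=I P1=I P2=I P3=M  mem[L0]=64
7. P1: load  L1  bus=[BusRd]  L1: P0=I P1=S P2=I P3=I  mem[L1]=0
8. P3: store L0 := 6  bus=[-]  L0: P0=I P1=I P2=I P3=M  mem[L0]=64
9. P0: load  L0  bus=[BusRd,Flush]  L0: P0=S P1=I P2=I P3=S  mem[L0]=6
10. P1: load  L2  bus=[-]  L2: P0=I P1=M P2=I P3=I  mem[L2]=60
11. P2: store L0 := 91  bus=[BusRdX]  L0: P0=I P1=I P2=M P3=I  mem[L0]=6
12. P1: store L0 := 11  bus=[BusRdX,Flush]  L0: P0=I P1=M P2=I P3=I  mem[L0]=91
13. P2: load  L0  bus=[BusRd,Flush]  L0: P0=I P1=S P2=S P3=I  mem[L0]=11
14. P0: store L0 := 22  bus=[BusRdX]  L0: P0=M P1=I P2=I P3=I  mem[L0]=11
15. P3: store L0 := 3  bus=[BusRdX,Flush]  L0: P0=I P1=I P2=I P3=M  mem[L0]=22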